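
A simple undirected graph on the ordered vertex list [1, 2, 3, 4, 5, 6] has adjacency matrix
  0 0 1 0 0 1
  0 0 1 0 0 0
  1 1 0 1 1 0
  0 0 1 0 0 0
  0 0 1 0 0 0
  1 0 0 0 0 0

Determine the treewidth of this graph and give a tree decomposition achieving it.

Each bag holds 2 vertices, so the decomposition has width 1, which upper-bounds the treewidth. Any graph with an edge has treewidth ≥ 1, and G has the edge 6–1. Combining the bounds, tw(G) = 1.

Treewidth 1.
Bags: B1 = {1, 6}  B2 = {1, 3}  B3 = {3, 5}  B4 = {2, 3}  B5 = {3, 4}
Tree: B1–B2, B2–B3, B2–B4, B4–B5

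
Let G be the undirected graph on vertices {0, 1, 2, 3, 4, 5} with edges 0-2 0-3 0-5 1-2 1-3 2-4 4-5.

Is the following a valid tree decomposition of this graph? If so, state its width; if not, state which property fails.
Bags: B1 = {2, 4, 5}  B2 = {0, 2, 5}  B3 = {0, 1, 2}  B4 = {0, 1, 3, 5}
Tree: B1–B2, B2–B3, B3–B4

No — bags containing vertex 5 are not connected in the tree.

A tree decomposition must satisfy three properties: every vertex lies in some bag; for every edge, both endpoints lie together in some bag; and for every vertex, the bags containing it form a connected subtree. Here bags containing vertex 5 are not connected in the tree, so the decomposition is invalid.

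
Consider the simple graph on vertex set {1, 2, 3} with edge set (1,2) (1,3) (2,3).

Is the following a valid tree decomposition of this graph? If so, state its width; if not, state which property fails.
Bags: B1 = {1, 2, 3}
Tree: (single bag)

Every vertex of G appears in some bag (union = {1, 2, 3}); every edge is covered by a bag; and for each vertex v the set of bags containing v is connected in the bag tree. The decomposition is therefore valid. The largest bag has 3 vertices, so the width is 2.

Yes; width 2.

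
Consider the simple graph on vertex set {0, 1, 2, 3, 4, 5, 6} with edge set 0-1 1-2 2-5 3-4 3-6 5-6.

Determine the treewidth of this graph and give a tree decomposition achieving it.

Each bag holds 2 vertices, so the decomposition has width 1, which upper-bounds the treewidth. Any graph with an edge has treewidth ≥ 1, and G has the edge 0–1. The upper and lower bounds meet at 1, so that is the treewidth.

Treewidth 1.
Bags: B1 = {0, 1}  B2 = {1, 2}  B3 = {2, 5}  B4 = {5, 6}  B5 = {3, 6}  B6 = {3, 4}
Tree: B1–B2, B2–B3, B3–B4, B4–B5, B5–B6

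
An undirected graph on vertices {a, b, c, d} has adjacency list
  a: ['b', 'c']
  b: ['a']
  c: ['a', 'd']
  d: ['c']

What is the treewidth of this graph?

A width-1 tree decomposition is:
Bags: B1 = {a, b}  B2 = {a, c}  B3 = {c, d}
Tree: B1–B2, B2–B3
Each bag holds 2 vertices, so the decomposition has width 1, which upper-bounds the treewidth. Since G has at least one edge (e.g. b–a), it is not an edgeless graph, so tw(G) ≥ 1. The upper and lower bounds meet at 1, so that is the treewidth.

1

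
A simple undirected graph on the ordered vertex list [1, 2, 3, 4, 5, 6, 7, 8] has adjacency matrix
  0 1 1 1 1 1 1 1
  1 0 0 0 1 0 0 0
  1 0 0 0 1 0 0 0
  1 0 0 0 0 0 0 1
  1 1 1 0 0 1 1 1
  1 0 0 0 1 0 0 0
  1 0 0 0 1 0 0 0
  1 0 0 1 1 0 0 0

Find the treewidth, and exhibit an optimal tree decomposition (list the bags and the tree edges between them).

Each bag holds 3 vertices, so the decomposition has width 2, which upper-bounds the treewidth. Conversely, {1, 4, 8} is a clique of size 3, and the vertices of any clique must share a bag in every tree decomposition; so some bag has ≥ 3 vertices and tw(G) ≥ 2. Combining the bounds, tw(G) = 2.

Treewidth 2.
One such decomposition:
Bags: B1 = {1, 3, 5}  B2 = {1, 5, 6}  B3 = {1, 5, 8}  B4 = {1, 4, 8}  B5 = {1, 2, 5}  B6 = {1, 5, 7}
Tree: B1–B2, B2–B3, B3–B4, B2–B5, B3–B6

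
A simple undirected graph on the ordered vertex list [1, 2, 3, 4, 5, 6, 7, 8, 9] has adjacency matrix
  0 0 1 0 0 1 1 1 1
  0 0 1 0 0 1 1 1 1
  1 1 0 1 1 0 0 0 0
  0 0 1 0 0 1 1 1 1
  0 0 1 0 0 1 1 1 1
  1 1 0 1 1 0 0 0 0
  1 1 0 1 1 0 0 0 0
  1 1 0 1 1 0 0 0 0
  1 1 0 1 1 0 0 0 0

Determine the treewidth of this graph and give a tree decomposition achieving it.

The largest bag has 5 vertices, giving width 4; this decomposition certifies tw(G) ≤ 4. For the lower bound: the 5 vertex sets {4,6}, {2,9}, {5,7}, {1}, {8} are disjoint, each induces a connected subgraph, and every pair is joined by at least one edge of G. Contracting each set to a single vertex therefore yields K_{5} as a minor, and since treewidth is minor-monotone, tw(G) ≥ tw(K_{5}) = 4. Therefore the treewidth is 4.

Treewidth 4.
Bags: B1 = {1, 2, 4, 5, 6}  B2 = {1, 2, 4, 5, 9}  B3 = {1, 2, 4, 5, 7}  B4 = {1, 2, 4, 5, 8}  B5 = {1, 2, 3, 4, 5}
Tree: B1–B2, B2–B3, B3–B4, B4–B5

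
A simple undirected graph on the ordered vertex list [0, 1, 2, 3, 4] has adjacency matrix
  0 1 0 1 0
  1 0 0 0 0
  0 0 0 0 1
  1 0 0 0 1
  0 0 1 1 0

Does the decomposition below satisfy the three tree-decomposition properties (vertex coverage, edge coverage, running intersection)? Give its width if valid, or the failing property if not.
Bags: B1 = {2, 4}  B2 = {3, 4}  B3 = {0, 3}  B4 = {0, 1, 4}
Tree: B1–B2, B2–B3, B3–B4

No — bags containing vertex 4 are not connected in the tree.

A tree decomposition must satisfy three properties: every vertex lies in some bag; for every edge, both endpoints lie together in some bag; and for every vertex, the bags containing it form a connected subtree. Here bags containing vertex 4 are not connected in the tree, so the decomposition is invalid.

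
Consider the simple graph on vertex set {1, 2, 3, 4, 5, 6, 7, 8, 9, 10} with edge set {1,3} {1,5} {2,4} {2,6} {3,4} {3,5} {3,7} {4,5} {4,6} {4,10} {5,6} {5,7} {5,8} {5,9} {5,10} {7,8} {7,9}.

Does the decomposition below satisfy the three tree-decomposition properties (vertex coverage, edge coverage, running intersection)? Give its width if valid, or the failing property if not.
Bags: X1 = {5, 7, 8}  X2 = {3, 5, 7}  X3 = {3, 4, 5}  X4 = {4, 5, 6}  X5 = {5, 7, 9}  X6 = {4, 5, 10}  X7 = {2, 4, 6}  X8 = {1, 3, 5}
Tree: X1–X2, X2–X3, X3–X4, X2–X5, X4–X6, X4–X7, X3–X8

Yes; width 2.

Every vertex of G appears in some bag (union = {1, 2, 3, 4, 5, 6, 7, 8, 9, 10}); every edge is covered by a bag; and for each vertex v the set of bags containing v is connected in the bag tree. The decomposition is therefore valid. The largest bag has 3 vertices, so the width is 2.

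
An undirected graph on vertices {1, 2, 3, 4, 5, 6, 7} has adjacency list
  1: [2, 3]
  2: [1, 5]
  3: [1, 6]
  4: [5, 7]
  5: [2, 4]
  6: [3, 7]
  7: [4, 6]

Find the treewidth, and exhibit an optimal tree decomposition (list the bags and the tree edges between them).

The largest bag has 3 vertices, giving width 2; this decomposition certifies tw(G) ≤ 2. For the lower bound, G contains the cycle 6–3–1–2–5–4–7–6, so G is not a forest; only forests have treewidth ≤ 1, hence tw(G) ≥ 2. Hence tw(G) = 2 exactly.

Treewidth 2.
One such decomposition:
Bags: B1 = {1, 3, 6}  B2 = {1, 2, 6}  B3 = {2, 5, 6}  B4 = {4, 5, 6}  B5 = {4, 6, 7}
Tree: B1–B2, B2–B3, B3–B4, B4–B5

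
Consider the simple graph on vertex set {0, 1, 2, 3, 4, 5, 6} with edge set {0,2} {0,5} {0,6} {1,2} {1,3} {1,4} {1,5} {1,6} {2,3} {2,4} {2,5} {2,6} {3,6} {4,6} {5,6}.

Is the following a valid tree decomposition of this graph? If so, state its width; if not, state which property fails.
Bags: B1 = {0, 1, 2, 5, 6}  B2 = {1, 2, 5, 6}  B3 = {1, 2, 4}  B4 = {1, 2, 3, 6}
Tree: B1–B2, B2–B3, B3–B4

No — edge (6,4) lies in no bag.

A tree decomposition must satisfy three properties: every vertex lies in some bag; for every edge, both endpoints lie together in some bag; and for every vertex, the bags containing it form a connected subtree. Here edge (6,4) lies in no bag, so the decomposition is invalid.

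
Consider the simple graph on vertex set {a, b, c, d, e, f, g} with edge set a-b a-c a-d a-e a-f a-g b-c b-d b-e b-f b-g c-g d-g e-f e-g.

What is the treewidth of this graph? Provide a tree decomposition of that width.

Every bag has size at most 4, so the width is 4 − 1 = 3 and tw(G) ≤ 3. For the lower bound, the 4 vertices {a, b, d, g} are pairwise adjacent, and any tree decomposition puts a clique entirely inside one bag — forcing width ≥ 3. The upper and lower bounds meet at 3, so that is the treewidth.

Treewidth 3.
Bags: B1 = {a, b, e, g}  B2 = {a, b, e, f}  B3 = {a, b, d, g}  B4 = {a, b, c, g}
Tree: B1–B2, B1–B3, B1–B4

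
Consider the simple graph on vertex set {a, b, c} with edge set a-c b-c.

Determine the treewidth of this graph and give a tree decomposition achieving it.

Every bag has size at most 2, so the width is 2 − 1 = 1 and tw(G) ≤ 1. Any graph with an edge has treewidth ≥ 1, and G has the edge c–b. Combining the bounds, tw(G) = 1.

Treewidth 1.
Bags: B1 = {b, c}  B2 = {a, c}
Tree: B1–B2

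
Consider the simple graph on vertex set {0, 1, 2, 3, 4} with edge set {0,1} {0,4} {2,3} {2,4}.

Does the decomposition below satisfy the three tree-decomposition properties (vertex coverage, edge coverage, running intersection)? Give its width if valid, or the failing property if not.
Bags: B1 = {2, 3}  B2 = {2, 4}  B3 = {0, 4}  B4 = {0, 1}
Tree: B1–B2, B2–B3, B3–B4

Yes; width 1.

Vertex coverage: the bags together contain {0, 1, 2, 3, 4}, the full vertex set. Edge coverage: each edge of G has both endpoints in at least one bag. Running intersection: for every vertex, the bags containing it form a connected subtree. All three properties hold, so this is a valid tree decomposition of width max|bag| − 1 = 1, and hence tw(G) ≤ 1.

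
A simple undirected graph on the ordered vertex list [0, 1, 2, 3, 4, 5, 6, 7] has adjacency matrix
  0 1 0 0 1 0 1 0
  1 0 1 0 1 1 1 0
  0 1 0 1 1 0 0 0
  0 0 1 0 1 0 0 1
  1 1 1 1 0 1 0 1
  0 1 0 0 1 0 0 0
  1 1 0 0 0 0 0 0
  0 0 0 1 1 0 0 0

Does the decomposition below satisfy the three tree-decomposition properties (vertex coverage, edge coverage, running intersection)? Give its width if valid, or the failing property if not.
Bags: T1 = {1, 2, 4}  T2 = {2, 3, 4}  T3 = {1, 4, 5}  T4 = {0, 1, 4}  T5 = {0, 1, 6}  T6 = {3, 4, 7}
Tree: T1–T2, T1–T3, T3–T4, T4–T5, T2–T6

Checking the three conditions: (i) the bags cover all of {0, 1, 2, 3, 4, 5, 6, 7}; (ii) for each edge, some bag contains both endpoints; (iii) the bags containing any fixed vertex form a subtree. All hold, so the decomposition is valid with width 3 − 1 = 2.

Yes; width 2.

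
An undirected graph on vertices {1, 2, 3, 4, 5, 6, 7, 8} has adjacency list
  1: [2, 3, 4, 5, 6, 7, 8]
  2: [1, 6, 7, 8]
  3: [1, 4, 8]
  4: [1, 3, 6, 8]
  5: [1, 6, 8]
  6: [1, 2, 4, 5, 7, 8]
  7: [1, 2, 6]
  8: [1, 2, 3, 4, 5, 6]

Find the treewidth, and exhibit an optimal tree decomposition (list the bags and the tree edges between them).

Treewidth 3.
Bags: B1 = {1, 4, 6, 8}  B2 = {1, 2, 6, 8}  B3 = {1, 3, 4, 8}  B4 = {1, 2, 6, 7}  B5 = {1, 5, 6, 8}
Tree: B1–B2, B1–B3, B2–B4, B2–B5

Each bag holds 4 vertices, so the decomposition has width 3, which upper-bounds the treewidth. On the other hand G contains the 4-clique {1, 3, 4, 8}. A clique must lie in a single bag of any decomposition, so no decomposition can have width below 3. Combining the bounds, tw(G) = 3.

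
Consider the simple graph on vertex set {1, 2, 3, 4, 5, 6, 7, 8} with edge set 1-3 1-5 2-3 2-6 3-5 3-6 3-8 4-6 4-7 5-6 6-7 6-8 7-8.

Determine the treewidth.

2

A width-2 tree decomposition is:
Bags: B1 = {6, 7, 8}  B2 = {4, 6, 7}  B3 = {3, 6, 8}  B4 = {2, 3, 6}  B5 = {3, 5, 6}  B6 = {1, 3, 5}
Tree: B1–B2, B1–B3, B3–B4, B4–B5, B5–B6
Each bag holds 3 vertices, so the decomposition has width 2, which upper-bounds the treewidth. On the other hand G contains the 3-clique {1, 3, 5}. A clique must lie in a single bag of any decomposition, so no decomposition can have width below 2. The upper and lower bounds meet at 2, so that is the treewidth.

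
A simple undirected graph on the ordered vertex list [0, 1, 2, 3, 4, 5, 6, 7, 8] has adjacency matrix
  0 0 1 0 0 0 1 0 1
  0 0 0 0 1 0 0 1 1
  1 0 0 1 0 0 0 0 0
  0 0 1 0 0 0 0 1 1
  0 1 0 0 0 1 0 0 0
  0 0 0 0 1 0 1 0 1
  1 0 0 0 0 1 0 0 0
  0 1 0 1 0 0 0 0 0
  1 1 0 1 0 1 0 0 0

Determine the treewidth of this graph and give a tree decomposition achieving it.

Treewidth 3.
Bags: B1 = {0, 2, 3, 6}  B2 = {0, 3, 6, 8}  B3 = {3, 5, 6, 8}  B4 = {3, 5, 7, 8}  B5 = {1, 5, 7, 8}  B6 = {1, 4, 5, 7}
Tree: B1–B2, B2–B3, B3–B4, B4–B5, B5–B6

Every bag has size at most 4, so the width is 4 − 1 = 3 and tw(G) ≤ 3. For the lower bound: the 4 vertex sets {0,2,6}, {3}, {8}, {1,4,5,7} are disjoint, each induces a connected subgraph, and every pair is joined by at least one edge of G. Contracting each set to a single vertex therefore yields K_{4} as a minor, and since treewidth is minor-monotone, tw(G) ≥ tw(K_{4}) = 3. Hence tw(G) = 3 exactly.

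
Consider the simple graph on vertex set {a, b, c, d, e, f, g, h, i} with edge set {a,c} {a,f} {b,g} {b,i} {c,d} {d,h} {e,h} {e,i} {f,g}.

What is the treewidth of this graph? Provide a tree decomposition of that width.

Treewidth 2.
One such decomposition:
Bags: B1 = {b, e, i}  B2 = {b, e, h}  B3 = {b, d, h}  B4 = {b, c, d}  B5 = {a, b, c}  B6 = {a, b, f}  B7 = {b, f, g}
Tree: B1–B2, B2–B3, B3–B4, B4–B5, B5–B6, B6–B7

The largest bag has 3 vertices, giving width 2; this decomposition certifies tw(G) ≤ 2. Since b–i–e–h–d–c–a–f–g–b is a cycle in G, G is not acyclic. Forests are exactly the graphs of treewidth ≤ 1, so tw(G) ≥ 2. Combining the bounds, tw(G) = 2.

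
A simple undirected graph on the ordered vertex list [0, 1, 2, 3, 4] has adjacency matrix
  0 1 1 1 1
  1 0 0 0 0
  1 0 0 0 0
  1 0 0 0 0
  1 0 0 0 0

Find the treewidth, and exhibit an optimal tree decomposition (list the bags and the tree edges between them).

Every bag has size at most 2, so the width is 2 − 1 = 1 and tw(G) ≤ 1. G has an edge, so its treewidth is at least 1. The upper and lower bounds meet at 1, so that is the treewidth.

Treewidth 1.
One such decomposition:
Bags: B1 = {0, 3}  B2 = {0, 2}  B3 = {0, 1}  B4 = {0, 4}
Tree: B1–B2, B2–B3, B1–B4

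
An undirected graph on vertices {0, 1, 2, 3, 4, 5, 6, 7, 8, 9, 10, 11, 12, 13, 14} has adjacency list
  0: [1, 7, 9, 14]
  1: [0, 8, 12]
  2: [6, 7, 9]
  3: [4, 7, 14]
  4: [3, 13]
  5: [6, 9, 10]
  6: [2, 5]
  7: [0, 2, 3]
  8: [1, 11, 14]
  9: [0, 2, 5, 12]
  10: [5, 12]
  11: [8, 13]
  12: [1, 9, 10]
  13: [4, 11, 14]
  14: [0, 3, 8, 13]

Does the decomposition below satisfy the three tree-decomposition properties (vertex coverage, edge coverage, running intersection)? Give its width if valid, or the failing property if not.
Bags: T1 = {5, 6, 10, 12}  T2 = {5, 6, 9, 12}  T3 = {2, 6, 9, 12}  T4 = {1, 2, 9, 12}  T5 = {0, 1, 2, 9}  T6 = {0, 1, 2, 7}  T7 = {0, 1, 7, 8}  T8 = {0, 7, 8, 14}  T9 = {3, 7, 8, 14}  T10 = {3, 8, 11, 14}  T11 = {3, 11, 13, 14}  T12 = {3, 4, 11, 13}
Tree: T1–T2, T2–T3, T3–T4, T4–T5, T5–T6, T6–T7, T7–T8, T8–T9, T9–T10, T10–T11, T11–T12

Checking the three conditions: (i) the bags cover all of {0, 1, 2, 3, 4, 5, 6, 7, 8, 9, 10, 11, 12, 13, 14}; (ii) for each edge, some bag contains both endpoints; (iii) the bags containing any fixed vertex form a subtree. All hold, so the decomposition is valid with width 4 − 1 = 3.

Yes; width 3.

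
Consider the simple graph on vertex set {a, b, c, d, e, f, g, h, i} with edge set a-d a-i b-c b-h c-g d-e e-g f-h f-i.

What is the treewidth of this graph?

2

A width-2 tree decomposition is:
Bags: B1 = {b, c, g}  B2 = {b, e, g}  B3 = {b, d, e}  B4 = {a, b, d}  B5 = {a, b, i}  B6 = {b, f, i}  B7 = {b, f, h}
Tree: B1–B2, B2–B3, B3–B4, B4–B5, B5–B6, B6–B7
Each bag holds 3 vertices, so the decomposition has width 2, which upper-bounds the treewidth. The edges b–c–g–e–d–a–i–f–h–b form a cycle, so G is not a tree and its treewidth is at least 2. Therefore the treewidth is 2.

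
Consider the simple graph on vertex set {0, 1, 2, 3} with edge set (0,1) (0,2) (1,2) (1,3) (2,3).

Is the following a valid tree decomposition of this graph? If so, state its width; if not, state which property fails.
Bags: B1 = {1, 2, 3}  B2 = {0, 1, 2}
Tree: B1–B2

Every vertex of G appears in some bag (union = {0, 1, 2, 3}); every edge is covered by a bag; and for each vertex v the set of bags containing v is connected in the bag tree. The decomposition is therefore valid. The largest bag has 3 vertices, so the width is 2.

Yes; width 2.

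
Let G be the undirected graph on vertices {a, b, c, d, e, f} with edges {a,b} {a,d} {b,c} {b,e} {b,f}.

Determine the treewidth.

A width-1 tree decomposition is:
Bags: B1 = {b, f}  B2 = {a, b}  B3 = {b, e}  B4 = {b, c}  B5 = {a, d}
Tree: B1–B2, B1–B3, B2–B4, B2–B5
Each bag holds 2 vertices, so the decomposition has width 1, which upper-bounds the treewidth. Any graph with an edge has treewidth ≥ 1, and G has the edge b–f. Combining the bounds, tw(G) = 1.

1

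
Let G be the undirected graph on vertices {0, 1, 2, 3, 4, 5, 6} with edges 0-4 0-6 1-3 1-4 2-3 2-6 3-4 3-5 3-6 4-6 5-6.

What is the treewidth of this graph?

2

A width-2 tree decomposition is:
Bags: B1 = {2, 3, 6}  B2 = {3, 4, 6}  B3 = {1, 3, 4}  B4 = {3, 5, 6}  B5 = {0, 4, 6}
Tree: B1–B2, B2–B3, B1–B4, B2–B5
Every bag has size at most 3, so the width is 3 − 1 = 2 and tw(G) ≤ 2. On the other hand G contains the 3-clique {0, 4, 6}. A clique must lie in a single bag of any decomposition, so no decomposition can have width below 2. Therefore the treewidth is 2.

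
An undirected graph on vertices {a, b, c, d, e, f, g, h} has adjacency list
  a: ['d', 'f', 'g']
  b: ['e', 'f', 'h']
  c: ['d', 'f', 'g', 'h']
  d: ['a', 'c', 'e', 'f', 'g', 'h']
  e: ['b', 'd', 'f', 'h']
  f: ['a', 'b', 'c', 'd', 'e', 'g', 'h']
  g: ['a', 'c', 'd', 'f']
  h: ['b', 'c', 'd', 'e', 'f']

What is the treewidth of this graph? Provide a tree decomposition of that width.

Every bag has size at most 4, so the width is 4 − 1 = 3 and tw(G) ≤ 3. Conversely, {c, d, f, g} is a clique of size 4, and the vertices of any clique must share a bag in every tree decomposition; so some bag has ≥ 4 vertices and tw(G) ≥ 3. Hence tw(G) = 3 exactly.

Treewidth 3.
Bags: B1 = {b, e, f, h}  B2 = {d, e, f, h}  B3 = {c, d, f, h}  B4 = {c, d, f, g}  B5 = {a, d, f, g}
Tree: B1–B2, B2–B3, B3–B4, B4–B5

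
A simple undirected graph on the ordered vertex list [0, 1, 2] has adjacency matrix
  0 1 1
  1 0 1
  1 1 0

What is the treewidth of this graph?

2

A width-2 tree decomposition is:
Bags: B1 = {0, 1, 2}
Tree: (single bag)
A single bag containing all 3 vertices is trivially a valid decomposition of width 2. On the other hand G contains the 3-clique {0, 1, 2}. A clique must lie in a single bag of any decomposition, so no decomposition can have width below 2. The upper and lower bounds meet at 2, so that is the treewidth.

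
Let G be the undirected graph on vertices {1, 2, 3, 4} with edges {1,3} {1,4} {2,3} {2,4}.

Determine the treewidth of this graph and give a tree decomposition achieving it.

Every bag has size at most 3, so the width is 3 − 1 = 2 and tw(G) ≤ 2. Since 2–4–1–3–2 is a cycle in G, G is not acyclic. Forests are exactly the graphs of treewidth ≤ 1, so tw(G) ≥ 2. Combining the bounds, tw(G) = 2.

Treewidth 2.
Bags: B1 = {1, 2, 4}  B2 = {1, 2, 3}
Tree: B1–B2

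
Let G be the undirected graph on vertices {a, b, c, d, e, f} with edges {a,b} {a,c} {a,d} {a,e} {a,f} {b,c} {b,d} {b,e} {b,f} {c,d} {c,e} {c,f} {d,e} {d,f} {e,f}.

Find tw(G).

5

A width-5 tree decomposition is:
Bags: B1 = {a, b, c, d, e, f}
Tree: (single bag)
A single bag containing all 6 vertices is trivially a valid decomposition of width 5. On the other hand G contains the 6-clique {a, b, c, d, e, f}. A clique must lie in a single bag of any decomposition, so no decomposition can have width below 5. Therefore the treewidth is 5.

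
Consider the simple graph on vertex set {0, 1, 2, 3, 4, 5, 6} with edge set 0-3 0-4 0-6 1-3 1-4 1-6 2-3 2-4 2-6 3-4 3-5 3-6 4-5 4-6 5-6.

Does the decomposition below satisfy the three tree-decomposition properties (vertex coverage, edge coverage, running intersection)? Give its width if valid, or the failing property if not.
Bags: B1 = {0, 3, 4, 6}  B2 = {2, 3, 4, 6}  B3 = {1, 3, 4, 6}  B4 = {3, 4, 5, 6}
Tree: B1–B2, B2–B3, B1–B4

Every vertex of G appears in some bag (union = {0, 1, 2, 3, 4, 5, 6}); every edge is covered by a bag; and for each vertex v the set of bags containing v is connected in the bag tree. The decomposition is therefore valid. The largest bag has 4 vertices, so the width is 3.

Yes; width 3.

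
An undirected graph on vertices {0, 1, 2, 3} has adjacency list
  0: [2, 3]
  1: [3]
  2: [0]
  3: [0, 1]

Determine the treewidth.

1

A width-1 tree decomposition is:
Bags: B1 = {1, 3}  B2 = {0, 3}  B3 = {0, 2}
Tree: B1–B2, B2–B3
The largest bag has 2 vertices, giving width 1; this decomposition certifies tw(G) ≤ 1. Any graph with an edge has treewidth ≥ 1, and G has the edge 1–3. Combining the bounds, tw(G) = 1.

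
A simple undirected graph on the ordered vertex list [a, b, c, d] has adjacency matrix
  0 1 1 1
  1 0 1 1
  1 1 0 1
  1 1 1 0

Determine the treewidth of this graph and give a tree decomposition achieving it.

Treewidth 3.
One such decomposition:
Bags: B1 = {a, b, c, d}
Tree: (single bag)

A single bag containing all 4 vertices is trivially a valid decomposition of width 3. For the lower bound, the 4 vertices {a, b, c, d} are pairwise adjacent, and any tree decomposition puts a clique entirely inside one bag — forcing width ≥ 3. Combining the bounds, tw(G) = 3.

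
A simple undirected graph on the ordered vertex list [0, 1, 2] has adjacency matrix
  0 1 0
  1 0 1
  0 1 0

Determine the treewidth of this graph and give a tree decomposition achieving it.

Treewidth 1.
One optimal decomposition is:
Bags: B1 = {1, 2}  B2 = {0, 1}
Tree: B1–B2

Every bag has size at most 2, so the width is 2 − 1 = 1 and tw(G) ≤ 1. Since G has at least one edge (e.g. 2–1), it is not an edgeless graph, so tw(G) ≥ 1. Therefore the treewidth is 1.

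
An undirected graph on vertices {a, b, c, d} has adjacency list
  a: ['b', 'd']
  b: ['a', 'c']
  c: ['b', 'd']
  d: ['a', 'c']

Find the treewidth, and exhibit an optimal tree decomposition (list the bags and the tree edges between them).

Treewidth 2.
One such decomposition:
Bags: B1 = {a, c, d}  B2 = {a, b, c}
Tree: B1–B2

The largest bag has 3 vertices, giving width 2; this decomposition certifies tw(G) ≤ 2. The edges c–d–a–b–c form a cycle, so G is not a tree and its treewidth is at least 2. Hence tw(G) = 2 exactly.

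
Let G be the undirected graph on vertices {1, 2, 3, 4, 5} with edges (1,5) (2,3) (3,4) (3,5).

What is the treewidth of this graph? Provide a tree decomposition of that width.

Every bag has size at most 2, so the width is 2 − 1 = 1 and tw(G) ≤ 1. Since G has at least one edge (e.g. 5–3), it is not an edgeless graph, so tw(G) ≥ 1. Hence tw(G) = 1 exactly.

Treewidth 1.
Bags: B1 = {3, 5}  B2 = {1, 5}  B3 = {3, 4}  B4 = {2, 3}
Tree: B1–B2, B1–B3, B3–B4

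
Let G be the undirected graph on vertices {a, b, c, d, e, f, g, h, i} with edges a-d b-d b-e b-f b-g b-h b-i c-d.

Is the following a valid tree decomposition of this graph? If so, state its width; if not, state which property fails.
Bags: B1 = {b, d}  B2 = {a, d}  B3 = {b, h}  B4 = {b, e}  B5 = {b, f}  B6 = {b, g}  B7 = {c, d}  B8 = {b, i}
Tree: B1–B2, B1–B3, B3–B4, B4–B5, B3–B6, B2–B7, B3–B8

Yes; width 1.

Vertex coverage: the bags together contain {a, b, c, d, e, f, g, h, i}, the full vertex set. Edge coverage: each edge of G has both endpoints in at least one bag. Running intersection: for every vertex, the bags containing it form a connected subtree. All three properties hold, so this is a valid tree decomposition of width max|bag| − 1 = 1, and hence tw(G) ≤ 1.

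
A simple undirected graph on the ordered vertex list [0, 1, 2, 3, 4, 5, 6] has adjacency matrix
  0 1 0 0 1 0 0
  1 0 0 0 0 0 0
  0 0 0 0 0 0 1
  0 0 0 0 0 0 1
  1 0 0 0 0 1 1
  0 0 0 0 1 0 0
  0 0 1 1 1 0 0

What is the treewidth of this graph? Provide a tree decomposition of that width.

Every bag has size at most 2, so the width is 2 − 1 = 1 and tw(G) ≤ 1. G has an edge, so its treewidth is at least 1. Combining the bounds, tw(G) = 1.

Treewidth 1.
One optimal decomposition is:
Bags: B1 = {0, 4}  B2 = {4, 5}  B3 = {0, 1}  B4 = {4, 6}  B5 = {2, 6}  B6 = {3, 6}
Tree: B1–B2, B1–B3, B1–B4, B4–B5, B4–B6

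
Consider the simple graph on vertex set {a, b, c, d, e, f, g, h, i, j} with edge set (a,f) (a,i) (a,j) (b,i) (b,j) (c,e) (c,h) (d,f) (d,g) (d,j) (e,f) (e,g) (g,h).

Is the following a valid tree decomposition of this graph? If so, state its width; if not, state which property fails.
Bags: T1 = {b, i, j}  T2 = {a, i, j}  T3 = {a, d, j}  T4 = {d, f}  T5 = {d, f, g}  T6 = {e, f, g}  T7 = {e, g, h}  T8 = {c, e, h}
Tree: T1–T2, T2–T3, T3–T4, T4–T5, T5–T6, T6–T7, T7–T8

No — edge (a,f) lies in no bag.

A tree decomposition must satisfy three properties: every vertex lies in some bag; for every edge, both endpoints lie together in some bag; and for every vertex, the bags containing it form a connected subtree. Here edge (a,f) lies in no bag, so the decomposition is invalid.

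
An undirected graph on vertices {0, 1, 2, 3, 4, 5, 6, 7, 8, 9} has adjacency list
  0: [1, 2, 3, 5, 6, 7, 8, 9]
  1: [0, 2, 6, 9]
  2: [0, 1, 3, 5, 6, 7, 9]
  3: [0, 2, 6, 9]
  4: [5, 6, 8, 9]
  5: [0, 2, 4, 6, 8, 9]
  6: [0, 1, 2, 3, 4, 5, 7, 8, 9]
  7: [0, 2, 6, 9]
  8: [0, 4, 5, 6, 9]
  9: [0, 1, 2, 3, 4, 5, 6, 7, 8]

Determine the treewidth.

A width-4 tree decomposition is:
Bags: B1 = {4, 5, 6, 8, 9}  B2 = {0, 5, 6, 8, 9}  B3 = {0, 2, 5, 6, 9}  B4 = {0, 2, 3, 6, 9}  B5 = {0, 2, 6, 7, 9}  B6 = {0, 1, 2, 6, 9}
Tree: B1–B2, B2–B3, B3–B4, B3–B5, B5–B6
Each bag holds 5 vertices, so the decomposition has width 4, which upper-bounds the treewidth. On the other hand G contains the 5-clique {0, 5, 6, 8, 9}. A clique must lie in a single bag of any decomposition, so no decomposition can have width below 4. The upper and lower bounds meet at 4, so that is the treewidth.

4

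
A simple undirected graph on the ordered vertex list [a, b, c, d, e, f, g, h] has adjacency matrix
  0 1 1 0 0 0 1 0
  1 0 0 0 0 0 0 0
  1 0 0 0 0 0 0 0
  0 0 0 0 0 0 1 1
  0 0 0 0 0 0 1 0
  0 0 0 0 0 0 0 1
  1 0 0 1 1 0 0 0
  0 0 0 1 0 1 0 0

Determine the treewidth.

A width-1 tree decomposition is:
Bags: B1 = {d, h}  B2 = {d, g}  B3 = {a, g}  B4 = {a, b}  B5 = {e, g}  B6 = {a, c}  B7 = {f, h}
Tree: B1–B2, B2–B3, B3–B4, B2–B5, B3–B6, B1–B7
The largest bag has 2 vertices, giving width 1; this decomposition certifies tw(G) ≤ 1. Since G has at least one edge (e.g. h–d), it is not an edgeless graph, so tw(G) ≥ 1. Combining the bounds, tw(G) = 1.

1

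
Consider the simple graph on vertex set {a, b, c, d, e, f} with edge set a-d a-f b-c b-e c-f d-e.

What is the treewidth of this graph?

2

A width-2 tree decomposition is:
Bags: B1 = {b, d, e}  B2 = {a, b, d}  B3 = {a, b, f}  B4 = {b, c, f}
Tree: B1–B2, B2–B3, B3–B4
The largest bag has 3 vertices, giving width 2; this decomposition certifies tw(G) ≤ 2. Since b–e–d–a–f–c–b is a cycle in G, G is not acyclic. Forests are exactly the graphs of treewidth ≤ 1, so tw(G) ≥ 2. Therefore the treewidth is 2.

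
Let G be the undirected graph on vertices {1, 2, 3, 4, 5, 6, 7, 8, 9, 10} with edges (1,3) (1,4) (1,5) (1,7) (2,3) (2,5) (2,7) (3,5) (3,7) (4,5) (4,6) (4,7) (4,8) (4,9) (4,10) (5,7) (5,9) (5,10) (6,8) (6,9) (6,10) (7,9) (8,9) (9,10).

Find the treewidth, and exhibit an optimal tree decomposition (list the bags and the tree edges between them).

Treewidth 3.
One optimal decomposition is:
Bags: B1 = {4, 5, 9, 10}  B2 = {4, 6, 9, 10}  B3 = {4, 5, 7, 9}  B4 = {1, 4, 5, 7}  B5 = {1, 3, 5, 7}  B6 = {2, 3, 5, 7}  B7 = {4, 6, 8, 9}
Tree: B1–B2, B1–B3, B3–B4, B4–B5, B5–B6, B2–B7

Each bag holds 4 vertices, so the decomposition has width 3, which upper-bounds the treewidth. On the other hand G contains the 4-clique {2, 3, 5, 7}. A clique must lie in a single bag of any decomposition, so no decomposition can have width below 3. Combining the bounds, tw(G) = 3.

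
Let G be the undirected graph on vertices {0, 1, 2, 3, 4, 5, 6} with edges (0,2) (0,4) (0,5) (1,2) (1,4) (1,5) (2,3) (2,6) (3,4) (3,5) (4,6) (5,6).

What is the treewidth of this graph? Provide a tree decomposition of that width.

Treewidth 3.
Bags: B1 = {0, 2, 4, 5}  B2 = {2, 3, 4, 5}  B3 = {1, 2, 4, 5}  B4 = {2, 4, 5, 6}
Tree: B1–B2, B2–B3, B3–B4

Every bag has size at most 4, so the width is 4 − 1 = 3 and tw(G) ≤ 3. For the lower bound: the 4 vertex sets {0,4}, {3,5}, {2}, {1} are disjoint, each induces a connected subgraph, and every pair is joined by at least one edge of G. Contracting each set to a single vertex therefore yields K_{4} as a minor, and since treewidth is minor-monotone, tw(G) ≥ tw(K_{4}) = 3. Therefore the treewidth is 3.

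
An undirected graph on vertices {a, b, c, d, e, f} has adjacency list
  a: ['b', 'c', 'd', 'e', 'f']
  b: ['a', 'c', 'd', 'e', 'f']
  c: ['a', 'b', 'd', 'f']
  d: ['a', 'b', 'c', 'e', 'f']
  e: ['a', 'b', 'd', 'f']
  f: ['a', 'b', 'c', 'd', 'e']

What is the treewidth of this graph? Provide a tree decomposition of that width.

Treewidth 4.
One optimal decomposition is:
Bags: B1 = {a, b, d, e, f}  B2 = {a, b, c, d, f}
Tree: B1–B2

Each bag holds 5 vertices, so the decomposition has width 4, which upper-bounds the treewidth. Conversely, {a, b, d, e, f} is a clique of size 5, and the vertices of any clique must share a bag in every tree decomposition; so some bag has ≥ 5 vertices and tw(G) ≥ 4. The upper and lower bounds meet at 4, so that is the treewidth.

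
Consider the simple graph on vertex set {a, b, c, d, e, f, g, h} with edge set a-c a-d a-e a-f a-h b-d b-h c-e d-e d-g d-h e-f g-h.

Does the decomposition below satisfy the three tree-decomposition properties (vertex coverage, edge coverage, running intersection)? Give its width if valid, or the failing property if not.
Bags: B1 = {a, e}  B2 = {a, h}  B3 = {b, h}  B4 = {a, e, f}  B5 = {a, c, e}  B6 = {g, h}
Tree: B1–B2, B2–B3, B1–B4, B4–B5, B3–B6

A tree decomposition must satisfy three properties: every vertex lies in some bag; for every edge, both endpoints lie together in some bag; and for every vertex, the bags containing it form a connected subtree. Here vertex d appears in no bag, so the decomposition is invalid.

No — vertex d appears in no bag.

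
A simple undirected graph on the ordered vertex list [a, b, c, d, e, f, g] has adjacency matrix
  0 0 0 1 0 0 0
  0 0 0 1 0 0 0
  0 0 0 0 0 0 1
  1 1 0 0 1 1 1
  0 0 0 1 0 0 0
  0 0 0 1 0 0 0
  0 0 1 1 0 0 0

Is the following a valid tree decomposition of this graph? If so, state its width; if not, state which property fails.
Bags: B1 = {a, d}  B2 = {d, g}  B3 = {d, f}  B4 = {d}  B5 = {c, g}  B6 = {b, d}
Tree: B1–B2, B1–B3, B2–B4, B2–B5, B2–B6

No — vertex e appears in no bag.

A tree decomposition must satisfy three properties: every vertex lies in some bag; for every edge, both endpoints lie together in some bag; and for every vertex, the bags containing it form a connected subtree. Here vertex e appears in no bag, so the decomposition is invalid.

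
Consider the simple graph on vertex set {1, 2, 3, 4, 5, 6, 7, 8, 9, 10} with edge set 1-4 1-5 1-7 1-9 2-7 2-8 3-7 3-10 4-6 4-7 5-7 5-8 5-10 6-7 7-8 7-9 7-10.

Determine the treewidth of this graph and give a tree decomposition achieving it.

Treewidth 2.
Bags: B1 = {1, 5, 7}  B2 = {1, 4, 7}  B3 = {4, 6, 7}  B4 = {5, 7, 8}  B5 = {1, 7, 9}  B6 = {5, 7, 10}  B7 = {2, 7, 8}  B8 = {3, 7, 10}
Tree: B1–B2, B2–B3, B1–B4, B2–B5, B1–B6, B4–B7, B6–B8

Every bag has size at most 3, so the width is 3 − 1 = 2 and tw(G) ≤ 2. For the lower bound, the 3 vertices {1, 7, 9} are pairwise adjacent, and any tree decomposition puts a clique entirely inside one bag — forcing width ≥ 2. The upper and lower bounds meet at 2, so that is the treewidth.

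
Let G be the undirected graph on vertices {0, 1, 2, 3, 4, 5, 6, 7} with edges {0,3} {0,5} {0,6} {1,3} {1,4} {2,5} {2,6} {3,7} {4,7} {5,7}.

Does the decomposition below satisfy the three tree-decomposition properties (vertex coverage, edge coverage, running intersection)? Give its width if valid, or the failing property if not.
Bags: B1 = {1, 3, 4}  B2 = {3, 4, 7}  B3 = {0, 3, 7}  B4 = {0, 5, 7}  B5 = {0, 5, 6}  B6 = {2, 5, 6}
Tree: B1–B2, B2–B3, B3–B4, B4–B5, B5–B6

Yes; width 2.

Vertex coverage: the bags together contain {0, 1, 2, 3, 4, 5, 6, 7}, the full vertex set. Edge coverage: each edge of G has both endpoints in at least one bag. Running intersection: for every vertex, the bags containing it form a connected subtree. All three properties hold, so this is a valid tree decomposition of width max|bag| − 1 = 2, and hence tw(G) ≤ 2.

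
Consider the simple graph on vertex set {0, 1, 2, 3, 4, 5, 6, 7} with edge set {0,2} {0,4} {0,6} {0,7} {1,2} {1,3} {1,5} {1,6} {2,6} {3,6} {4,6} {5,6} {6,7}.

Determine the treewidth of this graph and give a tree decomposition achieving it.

Each bag holds 3 vertices, so the decomposition has width 2, which upper-bounds the treewidth. For the lower bound, the 3 vertices {0, 2, 6} are pairwise adjacent, and any tree decomposition puts a clique entirely inside one bag — forcing width ≥ 2. The upper and lower bounds meet at 2, so that is the treewidth.

Treewidth 2.
Bags: B1 = {0, 4, 6}  B2 = {0, 2, 6}  B3 = {1, 2, 6}  B4 = {0, 6, 7}  B5 = {1, 5, 6}  B6 = {1, 3, 6}
Tree: B1–B2, B2–B3, B1–B4, B3–B5, B3–B6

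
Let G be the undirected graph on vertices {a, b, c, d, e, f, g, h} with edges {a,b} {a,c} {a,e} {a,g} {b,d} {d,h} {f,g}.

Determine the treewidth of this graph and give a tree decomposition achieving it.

Each bag holds 2 vertices, so the decomposition has width 1, which upper-bounds the treewidth. Any graph with an edge has treewidth ≥ 1, and G has the edge a–g. Hence tw(G) = 1 exactly.

Treewidth 1.
One optimal decomposition is:
Bags: B1 = {a, g}  B2 = {a, b}  B3 = {b, d}  B4 = {f, g}  B5 = {d, h}  B6 = {a, c}  B7 = {a, e}
Tree: B1–B2, B2–B3, B1–B4, B3–B5, B2–B6, B6–B7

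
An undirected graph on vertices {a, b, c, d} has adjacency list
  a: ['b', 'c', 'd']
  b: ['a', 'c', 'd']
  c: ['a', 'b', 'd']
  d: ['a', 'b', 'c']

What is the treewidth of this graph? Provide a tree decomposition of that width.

Treewidth 3.
Bags: B1 = {a, b, c, d}
Tree: (single bag)

A single bag containing all 4 vertices is trivially a valid decomposition of width 3. Conversely, {a, b, c, d} is a clique of size 4, and the vertices of any clique must share a bag in every tree decomposition; so some bag has ≥ 4 vertices and tw(G) ≥ 3. The upper and lower bounds meet at 3, so that is the treewidth.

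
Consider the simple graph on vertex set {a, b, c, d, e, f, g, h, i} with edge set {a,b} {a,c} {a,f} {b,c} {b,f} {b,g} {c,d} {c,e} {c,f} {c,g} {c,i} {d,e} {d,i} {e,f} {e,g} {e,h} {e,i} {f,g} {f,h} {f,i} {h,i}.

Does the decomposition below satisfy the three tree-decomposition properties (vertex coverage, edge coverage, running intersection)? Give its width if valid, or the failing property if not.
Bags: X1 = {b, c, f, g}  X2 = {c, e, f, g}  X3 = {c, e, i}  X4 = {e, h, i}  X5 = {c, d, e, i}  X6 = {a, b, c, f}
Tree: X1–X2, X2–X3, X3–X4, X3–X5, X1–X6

No — edge (f,i) lies in no bag.

A tree decomposition must satisfy three properties: every vertex lies in some bag; for every edge, both endpoints lie together in some bag; and for every vertex, the bags containing it form a connected subtree. Here edge (f,i) lies in no bag, so the decomposition is invalid.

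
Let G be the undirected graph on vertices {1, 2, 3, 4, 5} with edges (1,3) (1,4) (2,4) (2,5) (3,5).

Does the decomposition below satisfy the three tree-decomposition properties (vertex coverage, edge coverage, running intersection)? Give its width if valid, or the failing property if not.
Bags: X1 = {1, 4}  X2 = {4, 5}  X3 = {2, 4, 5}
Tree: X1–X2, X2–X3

No — vertex 3 appears in no bag.

A tree decomposition must satisfy three properties: every vertex lies in some bag; for every edge, both endpoints lie together in some bag; and for every vertex, the bags containing it form a connected subtree. Here vertex 3 appears in no bag, so the decomposition is invalid.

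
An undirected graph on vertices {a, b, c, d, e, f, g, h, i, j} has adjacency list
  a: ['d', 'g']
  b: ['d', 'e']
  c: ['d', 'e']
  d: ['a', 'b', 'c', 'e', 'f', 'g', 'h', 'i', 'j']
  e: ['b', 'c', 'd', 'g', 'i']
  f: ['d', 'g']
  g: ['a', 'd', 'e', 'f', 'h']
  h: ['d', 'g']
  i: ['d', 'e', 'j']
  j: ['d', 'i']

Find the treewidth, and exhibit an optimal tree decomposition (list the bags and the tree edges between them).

Every bag has size at most 3, so the width is 3 − 1 = 2 and tw(G) ≤ 2. On the other hand G contains the 3-clique {d, e, g}. A clique must lie in a single bag of any decomposition, so no decomposition can have width below 2. Hence tw(G) = 2 exactly.

Treewidth 2.
Bags: B1 = {c, d, e}  B2 = {b, d, e}  B3 = {d, e, g}  B4 = {a, d, g}  B5 = {d, e, i}  B6 = {d, i, j}  B7 = {d, g, h}  B8 = {d, f, g}
Tree: B1–B2, B1–B3, B3–B4, B2–B5, B5–B6, B4–B7, B3–B8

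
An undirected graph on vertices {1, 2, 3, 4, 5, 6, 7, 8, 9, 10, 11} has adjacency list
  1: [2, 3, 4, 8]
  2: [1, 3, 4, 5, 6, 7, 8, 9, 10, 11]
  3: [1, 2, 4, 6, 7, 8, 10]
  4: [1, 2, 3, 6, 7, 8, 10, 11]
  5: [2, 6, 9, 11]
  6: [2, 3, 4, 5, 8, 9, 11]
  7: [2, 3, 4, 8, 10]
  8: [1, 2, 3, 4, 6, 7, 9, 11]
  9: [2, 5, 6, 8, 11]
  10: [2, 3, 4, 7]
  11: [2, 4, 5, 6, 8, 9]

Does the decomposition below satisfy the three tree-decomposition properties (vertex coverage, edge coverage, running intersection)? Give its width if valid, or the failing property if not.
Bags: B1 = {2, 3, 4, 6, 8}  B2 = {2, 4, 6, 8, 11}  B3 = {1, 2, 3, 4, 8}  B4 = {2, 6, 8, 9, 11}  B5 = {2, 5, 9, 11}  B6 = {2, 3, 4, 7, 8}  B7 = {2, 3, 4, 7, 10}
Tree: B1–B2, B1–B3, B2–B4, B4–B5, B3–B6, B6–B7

No — edge (6,5) lies in no bag.

A tree decomposition must satisfy three properties: every vertex lies in some bag; for every edge, both endpoints lie together in some bag; and for every vertex, the bags containing it form a connected subtree. Here edge (6,5) lies in no bag, so the decomposition is invalid.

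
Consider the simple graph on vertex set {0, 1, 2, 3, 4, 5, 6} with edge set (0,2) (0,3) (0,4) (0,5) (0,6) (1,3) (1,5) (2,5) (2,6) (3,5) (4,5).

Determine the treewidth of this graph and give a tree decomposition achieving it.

Every bag has size at most 3, so the width is 3 − 1 = 2 and tw(G) ≤ 2. On the other hand G contains the 3-clique {0, 2, 5}. A clique must lie in a single bag of any decomposition, so no decomposition can have width below 2. Hence tw(G) = 2 exactly.

Treewidth 2.
One optimal decomposition is:
Bags: B1 = {0, 4, 5}  B2 = {0, 3, 5}  B3 = {1, 3, 5}  B4 = {0, 2, 5}  B5 = {0, 2, 6}
Tree: B1–B2, B2–B3, B1–B4, B4–B5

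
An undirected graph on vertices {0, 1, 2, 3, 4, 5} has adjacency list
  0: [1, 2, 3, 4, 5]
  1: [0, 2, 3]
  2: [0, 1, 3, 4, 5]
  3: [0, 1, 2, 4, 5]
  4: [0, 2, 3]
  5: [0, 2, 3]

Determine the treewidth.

3

A width-3 tree decomposition is:
Bags: B1 = {0, 2, 3, 5}  B2 = {0, 1, 2, 3}  B3 = {0, 2, 3, 4}
Tree: B1–B2, B1–B3
Every bag has size at most 4, so the width is 4 − 1 = 3 and tw(G) ≤ 3. Conversely, {0, 1, 2, 3} is a clique of size 4, and the vertices of any clique must share a bag in every tree decomposition; so some bag has ≥ 4 vertices and tw(G) ≥ 3. Hence tw(G) = 3 exactly.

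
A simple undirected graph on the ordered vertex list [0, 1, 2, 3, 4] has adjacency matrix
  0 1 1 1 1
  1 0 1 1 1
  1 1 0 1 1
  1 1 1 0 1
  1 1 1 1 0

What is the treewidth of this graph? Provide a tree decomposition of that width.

Treewidth 4.
One such decomposition:
Bags: B1 = {0, 1, 2, 3, 4}
Tree: (single bag)

With just one bag of size 5, the width is 5 − 1 = 4, so tw(G) ≤ 4. Conversely, {0, 1, 2, 3, 4} is a clique of size 5, and the vertices of any clique must share a bag in every tree decomposition; so some bag has ≥ 5 vertices and tw(G) ≥ 4. Combining the bounds, tw(G) = 4.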